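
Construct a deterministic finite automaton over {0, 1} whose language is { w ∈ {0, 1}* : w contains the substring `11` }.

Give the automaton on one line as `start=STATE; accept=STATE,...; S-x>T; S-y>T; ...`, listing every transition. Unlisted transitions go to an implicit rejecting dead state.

States q0..q1 record the length of the longest prefix of `11` that matches the current input suffix. Reaching q2 means `11` has been seen, and we stay there forever. Accept from q2.
        0   1  
>  q0   q0  q1 
   q1   q0  q2 
 * q2   q2  q2 
(> = start, * = accepting)

start=q0; accept=q2; q0-0>q0; q0-1>q1; q1-0>q0; q1-1>q2; q2-0>q2; q2-1>q2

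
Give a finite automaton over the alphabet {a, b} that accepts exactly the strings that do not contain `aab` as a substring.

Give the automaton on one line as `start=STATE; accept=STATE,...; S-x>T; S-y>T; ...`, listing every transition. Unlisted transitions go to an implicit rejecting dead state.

start=S0; accept=S0,S1,S2; S0-a>S1; S0-b>S0; S1-a>S2; S1-b>S0; S2-a>S2; S2-b>S3; S3-a>S3; S3-b>S3

Track partial matches of the forbidden pattern `aab`. State S3 is a dead state reached once `aab` has occurred; every other state accepts. S0 means no part of `aab` is currently matched.
4 states suffice.
        a   b  
>* S0   S1  S0 
 * S1   S2  S0 
 * S2   S2  S3 
   S3   S3  S3 
(> = start, * = accepting)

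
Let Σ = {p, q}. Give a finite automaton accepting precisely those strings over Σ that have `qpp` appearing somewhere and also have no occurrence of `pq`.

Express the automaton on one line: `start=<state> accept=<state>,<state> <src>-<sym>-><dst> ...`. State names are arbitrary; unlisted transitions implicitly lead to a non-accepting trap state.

Build one automaton per condition and run them in lockstep. One (4 states) tracks whether and how much of `qpp` has been seen; the other (3 states) tracks partial matches of the forbidden pattern `pq`. Each combined state is a pair, one component from each; accept when both components accept. Minimizing collapses redundant product states.
A 5-state machine:
        p   q  
>  s0   s1  s2 
   s1   s1  s1 
   s2   s3  s2 
   s3   s4  s1 
 * s4   s4  s1 
(> = start, * = accepting)

start=s0 accept=s4 s0-p->s1 s0-q->s2 s1-p->s1 s1-q->s1 s2-p->s3 s2-q->s2 s3-p->s4 s3-q->s1 s4-p->s4 s4-q->s1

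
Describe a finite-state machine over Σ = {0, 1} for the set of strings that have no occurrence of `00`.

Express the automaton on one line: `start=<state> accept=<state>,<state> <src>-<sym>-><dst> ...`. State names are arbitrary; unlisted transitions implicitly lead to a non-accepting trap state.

Track partial matches of the forbidden pattern `00`. State s2 is a dead state reached once `00` has occurred; every other state accepts. s0 means no part of `00` is currently matched.
With 3 states:
        0   1  
>* s0   s1  s0 
 * s1   s2  s0 
   s2   s2  s2 
(> = start, * = accepting)

start=s0 accept=s0,s1 s0-0->s1 s0-1->s0 s1-0->s2 s1-1->s0 s2-0->s2 s2-1->s2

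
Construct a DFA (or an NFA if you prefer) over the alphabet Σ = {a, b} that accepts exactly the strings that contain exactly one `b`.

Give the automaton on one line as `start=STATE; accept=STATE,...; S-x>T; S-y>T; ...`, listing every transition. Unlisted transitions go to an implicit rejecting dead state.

start=S0; accept=S1; S0-a>S0; S0-b>S1; S1-a>S1; S1-b>S2; S2-a>S2; S2-b>S2

Count `b`s, saturating at 2: state S0 means no `b` yet, S1 means one `b` seen, S2 means more than one. Each `b` increments (capped at S2); other symbols loop. Accept from {S1}.
A 3-state machine:
        a   b  
>  S0   S0  S1 
 * S1   S1  S2 
   S2   S2  S2 
(> = start, * = accepting)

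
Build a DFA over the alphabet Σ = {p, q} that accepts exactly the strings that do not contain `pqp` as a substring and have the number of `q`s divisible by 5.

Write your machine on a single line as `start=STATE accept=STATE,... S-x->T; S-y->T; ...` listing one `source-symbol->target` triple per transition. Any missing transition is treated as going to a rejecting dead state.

start=A; accept=A,B,P; A-p->B; A-q->C; B-p->B; B-q->D; C-p->E; C-q->F; D-p->G; D-q->F; E-p->E; E-q->H; F-p->I; F-q->J; G-p->G; G-q->G; H-p->G; H-q->J; I-p->I; I-q->K; J-p->L; J-q->M; K-p->G; K-q->M; L-p->L; L-q->N; M-p->O; M-q->A; N-p->G; N-q->A; O-p->O; O-q->P; P-p->G; P-q->C

Run two small machines in parallel and take their product. The first has 4 states tracking partial matches of the forbidden pattern `pqp`; the second has 5 states tracking the count of `q`s modulo 5. A product state is a pair (one from each), accepting exactly when both do. Minimizing collapses redundant product states.
       p  q 
>* A   B  C 
 * B   B  D 
   C   E  F 
   D   G  F 
   E   E  H 
   F   I  J 
   G   G  G 
   H   G  J 
   I   I  K 
   J   L  M 
   K   G  M 
   L   L  N 
   M   O  A 
   N   G  A 
   O   O  P 
 * P   G  C 
(> = start, * = accepting)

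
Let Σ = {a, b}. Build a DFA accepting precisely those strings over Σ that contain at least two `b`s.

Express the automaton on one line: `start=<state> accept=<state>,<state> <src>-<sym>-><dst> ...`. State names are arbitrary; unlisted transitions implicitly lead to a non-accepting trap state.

Only the number of `b`s matters, and only up to 3. Make a chain s0 → s1 → s2 → s3 advanced by each `b` (with s3 absorbing); every other symbol self-loops. The accepting set is {s2, s3}.
4 states suffice.
        a   b  
>  s0   s0  s1 
   s1   s1  s2 
 * s2   s2  s3 
 * s3   s3  s3 
(> = start, * = accepting)

start=s0 accept=s2,s3 s0-a->s0 s0-b->s1 s1-a->s1 s1-b->s2 s2-a->s2 s2-b->s3 s3-a->s3 s3-b->s3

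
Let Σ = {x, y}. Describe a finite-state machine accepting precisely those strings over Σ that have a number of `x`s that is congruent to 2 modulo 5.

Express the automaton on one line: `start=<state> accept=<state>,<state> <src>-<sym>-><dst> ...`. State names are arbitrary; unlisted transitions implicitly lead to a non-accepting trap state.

start=A accept=C A-x->B A-y->A B-x->C B-y->B C-x->D C-y->C D-x->E D-y->D E-x->A E-y->E

Keep the running count of `x`s modulo 5: each `x` advances along the cycle A → B → C → D → E → A while other symbols loop. Accept at C.
       x  y 
>  A   B  A 
   B   C  B 
 * C   D  C 
   D   E  D 
   E   A  E 
(> = start, * = accepting)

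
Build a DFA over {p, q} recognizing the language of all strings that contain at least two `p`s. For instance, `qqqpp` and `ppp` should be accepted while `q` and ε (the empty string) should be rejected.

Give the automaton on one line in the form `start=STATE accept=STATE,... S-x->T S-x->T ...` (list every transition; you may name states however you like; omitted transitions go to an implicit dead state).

Only the number of `p`s matters, and only up to 3. Make a chain s0 → s1 → s2 → s3 advanced by each `p` (with s3 absorbing); every other symbol self-loops. The accepting set is {s2, s3}.
4 states suffice.
        p   q  
>  s0   s1  s0 
   s1   s2  s1 
 * s2   s3  s2 
 * s3   s3  s3 
(> = start, * = accepting)

start=s0 accept=s2,s3 s0-p->s1 s0-q->s0 s1-p->s2 s1-q->s1 s2-p->s3 s2-q->s2 s3-p->s3 s3-q->s3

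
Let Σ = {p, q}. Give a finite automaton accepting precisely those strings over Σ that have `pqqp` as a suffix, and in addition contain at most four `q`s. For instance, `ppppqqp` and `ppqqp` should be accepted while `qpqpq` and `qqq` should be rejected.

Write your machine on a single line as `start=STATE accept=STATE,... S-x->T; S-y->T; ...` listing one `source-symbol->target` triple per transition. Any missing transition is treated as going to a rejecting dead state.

Build one automaton per condition and run them in lockstep. The first has 5 states tracking how much of the suffix `pqqp` has currently been matched; the second has 6 states tracking the count of `q`s, saturating at 5. A product state is a pair (one from each), accepting exactly when both do. After merging equivalent states the machine shrinks.
       p  q 
>  A   B  C 
   B   B  D 
   C   E  F 
   D   E  G 
   E   E  H 
   F   I  J 
   G   K  J 
   H   I  L 
   I   I  M 
   J   J  J 
 * K   I  M 
   L   N  J 
   M   J  L 
 * N   J  J 
(> = start, * = accepting)

start=A; accept=K,N; A-p->B; A-q->C; B-p->B; B-q->D; C-p->E; C-q->F; D-p->E; D-q->G; E-p->E; E-q->H; F-p->I; F-q->J; G-p->K; G-q->J; H-p->I; H-q->L; I-p->I; I-q->M; J-p->J; J-q->J; K-p->I; K-q->M; L-p->N; L-q->J; M-p->J; M-q->L; N-p->J; N-q->J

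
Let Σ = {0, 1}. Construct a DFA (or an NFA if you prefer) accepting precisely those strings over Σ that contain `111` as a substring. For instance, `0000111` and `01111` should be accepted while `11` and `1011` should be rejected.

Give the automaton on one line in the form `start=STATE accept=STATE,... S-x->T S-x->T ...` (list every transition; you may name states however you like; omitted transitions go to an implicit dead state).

start=s0 accept=s3 s0-0->s0 s0-1->s1 s1-0->s0 s1-1->s2 s2-0->s0 s2-1->s3 s3-0->s3 s3-1->s3

States s0..s2 record the length of the longest prefix of `111` that matches the current input suffix. Reaching s3 means `111` has been seen, and we stay there forever. Accept from s3.
A 4-state machine:
        0   1  
>  s0   s0  s1 
   s1   s0  s2 
   s2   s0  s3 
 * s3   s3  s3 
(> = start, * = accepting)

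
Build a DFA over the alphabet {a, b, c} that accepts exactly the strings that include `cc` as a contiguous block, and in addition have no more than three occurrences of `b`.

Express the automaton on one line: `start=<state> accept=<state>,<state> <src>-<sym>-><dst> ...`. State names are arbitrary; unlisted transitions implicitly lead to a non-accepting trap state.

start=q0 accept=q5,q8,q11,q13 q0-a->q0 q0-b->q1 q0-c->q2 q1-a->q1 q1-b->q3 q1-c->q4 q2-a->q0 q2-b->q1 q2-c->q5 q3-a->q3 q3-b->q6 q3-c->q7 q4-a->q1 q4-b->q3 q4-c->q8 q5-a->q5 q5-b->q8 q5-c->q5 q6-a->q6 q6-b->q9 q6-c->q10 q7-a->q3 q7-b->q6 q7-c->q11 q8-a->q8 q8-b->q11 q8-c->q8 q9-a->q9 q9-b->q9 q9-c->q12 q10-a->q6 q10-b->q9 q10-c->q13 q11-a->q11 q11-b->q13 q11-c->q11 q12-a->q9 q12-b->q9 q12-c->q14 q13-a->q13 q13-b->q14 q13-c->q13 q14-a->q14 q14-b->q14 q14-c->q14

Handle the two conditions separately and then intersect. One (3 states) tracks whether and how much of `cc` has been seen; the other (5 states) tracks the count of `b`s, saturating at 4. Each combined state is a pair, one component from each; accept when both components accept.
A 15-state machine:
          a    b    c  
>  q0     q0   q1   q2 
   q1     q1   q3   q4 
   q2     q0   q1   q5 
   q3     q3   q6   q7 
   q4     q1   q3   q8 
 * q5     q5   q8   q5 
   q6     q6   q9  q10 
   q7     q3   q6  q11 
 * q8     q8  q11   q8 
   q9     q9   q9  q12 
   q10    q6   q9  q13 
 * q11   q11  q13  q11 
   q12    q9   q9  q14 
 * q13   q13  q14  q13 
   q14   q14  q14  q14 
(> = start, * = accepting)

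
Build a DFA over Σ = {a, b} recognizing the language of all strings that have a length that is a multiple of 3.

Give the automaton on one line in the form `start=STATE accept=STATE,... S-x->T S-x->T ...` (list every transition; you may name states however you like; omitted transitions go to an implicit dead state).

start=S0 accept=S0 S0-a->S1 S0-b->S1 S1-a->S2 S1-b->S2 S2-a->S0 S2-b->S0

Count input length modulo 3: every symbol advances one step around the cycle S0 → S1 → S2 → S0. Accept at S0.
A 3-state machine:
        a   b  
>* S0   S1  S1 
   S1   S2  S2 
   S2   S0  S0 
(> = start, * = accepting)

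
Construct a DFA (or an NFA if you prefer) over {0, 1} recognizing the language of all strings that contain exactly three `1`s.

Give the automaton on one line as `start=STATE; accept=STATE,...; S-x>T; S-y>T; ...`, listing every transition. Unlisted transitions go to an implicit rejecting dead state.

start=s0; accept=s3; s0-0>s0; s0-1>s1; s1-0>s1; s1-1>s2; s2-0>s2; s2-1>s3; s3-0>s3; s3-1>s4; s4-0>s4; s4-1>s4

Only the number of `1`s matters, and only up to 4. Make a chain s0 → s1 → s2 → s3 → s4 advanced by each `1` (with s4 absorbing); every other symbol self-loops. The accepting set is {s3}.
        0   1  
>  s0   s0  s1 
   s1   s1  s2 
   s2   s2  s3 
 * s3   s3  s4 
   s4   s4  s4 
(> = start, * = accepting)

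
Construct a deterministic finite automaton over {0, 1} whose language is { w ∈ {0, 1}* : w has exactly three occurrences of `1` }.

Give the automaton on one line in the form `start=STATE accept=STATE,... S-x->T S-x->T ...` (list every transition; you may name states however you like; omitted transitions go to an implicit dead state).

start=s0 accept=s3 s0-0->s0 s0-1->s1 s1-0->s1 s1-1->s2 s2-0->s2 s2-1->s3 s3-0->s3 s3-1->s4 s4-0->s4 s4-1->s4

Only the number of `1`s matters, and only up to 4. Make a chain s0 → s1 → s2 → s3 → s4 advanced by each `1` (with s4 absorbing); every other symbol self-loops. The accepting set is {s3}.
5 states suffice.
        0   1  
>  s0   s0  s1 
   s1   s1  s2 
   s2   s2  s3 
 * s3   s3  s4 
   s4   s4  s4 
(> = start, * = accepting)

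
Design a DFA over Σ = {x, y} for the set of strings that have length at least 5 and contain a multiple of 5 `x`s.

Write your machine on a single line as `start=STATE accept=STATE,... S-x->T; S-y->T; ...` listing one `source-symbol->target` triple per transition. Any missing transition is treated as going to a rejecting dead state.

Handle the two conditions separately and then intersect. One (7 states) tracks the input length, saturating at 6; the other (5 states) tracks the count of `x`s modulo 5. Each combined state is a pair, one component from each; accept when both components accept. Equivalent product states are then merged.
        x   y  
>  s0   s1  s2 
   s1   s3  s1 
   s2   s1  s4 
   s3   s5  s3 
   s4   s1  s6 
   s5   s7  s5 
   s6   s1  s8 
   s7   s9  s7 
   s8   s1  s9 
 * s9   s1  s9 
(> = start, * = accepting)

start=s0; accept=s9; s0-x->s1; s0-y->s2; s1-x->s3; s1-y->s1; s2-x->s1; s2-y->s4; s3-x->s5; s3-y->s3; s4-x->s1; s4-y->s6; s5-x->s7; s5-y->s5; s6-x->s1; s6-y->s8; s7-x->s9; s7-y->s7; s8-x->s1; s8-y->s9; s9-x->s1; s9-y->s9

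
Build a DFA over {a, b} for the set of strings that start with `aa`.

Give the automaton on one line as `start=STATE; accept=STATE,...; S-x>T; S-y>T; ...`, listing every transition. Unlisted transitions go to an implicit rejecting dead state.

start=q0; accept=q2; q0-a>q1; q0-b>q3; q1-a>q2; q1-b>q3; q2-a>q2; q2-b>q2; q3-a>q3; q3-b>q3

Check the first 2 symbols one by one: q0 through q1 record how many have matched `aa` so far; any wrong symbol goes to the dead state q3. After all 2 match we enter the accepting sink q2.
4 states suffice.
        a   b  
>  q0   q1  q3 
   q1   q2  q3 
 * q2   q2  q2 
   q3   q3  q3 
(> = start, * = accepting)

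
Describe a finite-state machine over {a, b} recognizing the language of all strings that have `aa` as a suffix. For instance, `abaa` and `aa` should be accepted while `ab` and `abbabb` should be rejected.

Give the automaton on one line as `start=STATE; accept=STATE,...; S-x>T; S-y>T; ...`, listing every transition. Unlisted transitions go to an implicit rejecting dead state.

Let each state record the length of the longest suffix of the input read so far that is also a prefix of `aa`. S1 means the last symbol is `a`; S2 means the last 2 symbols are `aa`. Accept only at S2, where the string currently ends in `aa`.
3 states suffice.
        a   b  
>  S0   S1  S0 
   S1   S2  S0 
 * S2   S2  S0 
(> = start, * = accepting)

start=S0; accept=S2; S0-a>S1; S0-b>S0; S1-a>S2; S1-b>S0; S2-a>S2; S2-b>S0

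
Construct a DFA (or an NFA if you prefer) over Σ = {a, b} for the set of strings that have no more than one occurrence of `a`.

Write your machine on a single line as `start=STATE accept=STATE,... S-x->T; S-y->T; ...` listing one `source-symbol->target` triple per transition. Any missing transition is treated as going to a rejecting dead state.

start=S0; accept=S0,S1; S0-a->S1; S0-b->S0; S1-a->S2; S1-b->S1; S2-a->S2; S2-b->S2

Only the number of `a`s matters, and only up to 2. Make a chain S0 → S1 → S2 advanced by each `a` (with S2 absorbing); every other symbol self-loops. The accepting set is {S0, S1}.
3 states suffice.
        a   b  
>* S0   S1  S0 
 * S1   S2  S1 
   S2   S2  S2 
(> = start, * = accepting)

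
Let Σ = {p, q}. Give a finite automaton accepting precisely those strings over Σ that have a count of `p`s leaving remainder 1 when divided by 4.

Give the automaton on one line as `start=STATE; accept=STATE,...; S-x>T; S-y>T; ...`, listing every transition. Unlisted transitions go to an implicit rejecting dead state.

start=A; accept=B; A-p>B; A-q>A; B-p>C; B-q>B; C-p>D; C-q>C; D-p>A; D-q>D

The only thing that matters is how many `p`s have appeared, reduced mod 4. Use one state per residue: A for 0, …, D for 3. Reading `p` moves to the next residue; anything else stays put. B is accepting.
A 4-state machine:
       p  q 
>  A   B  A 
 * B   C  B 
   C   D  C 
   D   A  D 
(> = start, * = accepting)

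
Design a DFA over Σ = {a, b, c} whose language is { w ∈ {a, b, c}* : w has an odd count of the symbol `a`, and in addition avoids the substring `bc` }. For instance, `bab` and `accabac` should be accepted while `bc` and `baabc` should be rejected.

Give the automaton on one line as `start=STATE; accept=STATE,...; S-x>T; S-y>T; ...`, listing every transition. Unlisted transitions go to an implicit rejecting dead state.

Build one automaton per condition and run them in lockstep. One (2 states) tracks the count of `a`s modulo 2; the other (3 states) tracks partial matches of the forbidden pattern `bc`. Each combined state is a pair, one component from each; accept when both components accept.
6 states suffice.
        a   b   c  
>  s0   s1  s2  s0 
 * s1   s0  s3  s1 
   s2   s1  s2  s4 
 * s3   s0  s3  s5 
   s4   s5  s4  s4 
   s5   s4  s5  s5 
(> = start, * = accepting)

start=s0; accept=s1,s3; s0-a>s1; s0-b>s2; s0-c>s0; s1-a>s0; s1-b>s3; s1-c>s1; s2-a>s1; s2-b>s2; s2-c>s4; s3-a>s0; s3-b>s3; s3-c>s5; s4-a>s5; s4-b>s4; s4-c>s4; s5-a>s4; s5-b>s5; s5-c>s5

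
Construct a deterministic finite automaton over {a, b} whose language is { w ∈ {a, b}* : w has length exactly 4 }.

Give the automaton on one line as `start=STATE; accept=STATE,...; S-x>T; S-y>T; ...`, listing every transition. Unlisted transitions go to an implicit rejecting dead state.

Count input length up to 5: every symbol moves from q0 toward q5, which means 'more than 4' and absorbs. Accept from {q4}.
A 6-state machine:
        a   b  
>  q0   q1  q1 
   q1   q2  q2 
   q2   q3  q3 
   q3   q4  q4 
 * q4   q5  q5 
   q5   q5  q5 
(> = start, * = accepting)

start=q0; accept=q4; q0-a>q1; q0-b>q1; q1-a>q2; q1-b>q2; q2-a>q3; q2-b>q3; q3-a>q4; q3-b>q4; q4-a>q5; q4-b>q5; q5-a>q5; q5-b>q5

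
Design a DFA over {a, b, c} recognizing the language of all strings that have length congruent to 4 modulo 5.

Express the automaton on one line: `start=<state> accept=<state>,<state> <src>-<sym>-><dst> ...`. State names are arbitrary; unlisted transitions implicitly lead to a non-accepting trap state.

start=q0 accept=q4 q0-a->q1 q0-b->q1 q0-c->q1 q1-a->q2 q1-b->q2 q1-c->q2 q2-a->q3 q2-b->q3 q2-c->q3 q3-a->q4 q3-b->q4 q3-c->q4 q4-a->q0 q4-b->q0 q4-c->q0

Count input length modulo 5: every symbol advances one step around the cycle q0 → q1 → q2 → q3 → q4 → q0. Accept at q4.
With 5 states:
        a   b   c  
>  q0   q1  q1  q1 
   q1   q2  q2  q2 
   q2   q3  q3  q3 
   q3   q4  q4  q4 
 * q4   q0  q0  q0 
(> = start, * = accepting)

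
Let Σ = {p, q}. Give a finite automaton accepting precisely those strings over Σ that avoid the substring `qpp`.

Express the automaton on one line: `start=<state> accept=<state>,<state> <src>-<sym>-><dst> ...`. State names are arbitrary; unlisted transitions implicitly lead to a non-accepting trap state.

start=A accept=A,B,C A-p->A A-q->B B-p->C B-q->B C-p->D C-q->B D-p->D D-q->D

This is the complement of 'contains `qpp`'. Use the same substring-matching states — A through D holding how much of `qpp` has just been matched — but flip the accepting set: everything except the trap D accepts.
       p  q 
>* A   A  B 
 * B   C  B 
 * C   D  B 
   D   D  D 
(> = start, * = accepting)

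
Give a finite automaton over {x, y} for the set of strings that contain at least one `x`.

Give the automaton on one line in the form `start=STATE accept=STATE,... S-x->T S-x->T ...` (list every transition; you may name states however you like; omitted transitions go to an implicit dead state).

start=q0 accept=q1,q2 q0-x->q1 q0-y->q0 q1-x->q2 q1-y->q1 q2-x->q2 q2-y->q2

Count `x`s, saturating at 2: state q0 means no `x` yet, q1 means one `x` seen, q2 means more than one. Each `x` increments (capped at q2); other symbols loop. Accept from {q1, q2}.
With 3 states:
        x   y  
>  q0   q1  q0 
 * q1   q2  q1 
 * q2   q2  q2 
(> = start, * = accepting)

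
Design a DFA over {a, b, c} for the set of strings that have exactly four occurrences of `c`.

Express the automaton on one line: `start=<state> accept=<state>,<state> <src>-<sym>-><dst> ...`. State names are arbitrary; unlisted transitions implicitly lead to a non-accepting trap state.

Count `c`s, saturating at 5: states q0 through q4 mean 0 through 4 `c`s seen; q5 means more than 4. Each `c` increments (capped at q5); other symbols loop. Accept from {q4}.
A 6-state machine:
        a   b   c  
>  q0   q0  q0  q1 
   q1   q1  q1  q2 
   q2   q2  q2  q3 
   q3   q3  q3  q4 
 * q4   q4  q4  q5 
   q5   q5  q5  q5 
(> = start, * = accepting)

start=q0 accept=q4 q0-a->q0 q0-b->q0 q0-c->q1 q1-a->q1 q1-b->q1 q1-c->q2 q2-a->q2 q2-b->q2 q2-c->q3 q3-a->q3 q3-b->q3 q3-c->q4 q4-a->q4 q4-b->q4 q4-c->q5 q5-a->q5 q5-b->q5 q5-c->q5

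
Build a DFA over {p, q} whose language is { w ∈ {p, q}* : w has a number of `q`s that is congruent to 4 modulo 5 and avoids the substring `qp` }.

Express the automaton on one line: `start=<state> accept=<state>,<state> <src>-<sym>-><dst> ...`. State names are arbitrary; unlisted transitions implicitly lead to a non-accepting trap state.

Run two small machines in parallel and take their product. One (5 states) tracks the count of `q`s modulo 5; the other (3 states) tracks partial matches of the forbidden pattern `qp`. Each combined state is a pair, one component from each; accept when both components accept. Minimizing collapses redundant product states.
        p   q  
>  S0   S0  S1 
   S1   S2  S3 
   S2   S2  S2 
   S3   S2  S4 
   S4   S2  S5 
 * S5   S2  S6 
   S6   S2  S1 
(> = start, * = accepting)

start=S0 accept=S5 S0-p->S0 S0-q->S1 S1-p->S2 S1-q->S3 S2-p->S2 S2-q->S2 S3-p->S2 S3-q->S4 S4-p->S2 S4-q->S5 S5-p->S2 S5-q->S6 S6-p->S2 S6-q->S1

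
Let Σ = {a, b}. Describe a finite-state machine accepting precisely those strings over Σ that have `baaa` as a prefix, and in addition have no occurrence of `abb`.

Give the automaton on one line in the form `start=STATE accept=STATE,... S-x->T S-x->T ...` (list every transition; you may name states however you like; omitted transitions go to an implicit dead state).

start=q0 accept=q5,q6 q0-a->q1 q0-b->q2 q1-a->q1 q1-b->q1 q2-a->q3 q2-b->q1 q3-a->q4 q3-b->q1 q4-a->q5 q4-b->q1 q5-a->q5 q5-b->q6 q6-a->q5 q6-b->q1

Build one automaton per condition and run them in lockstep. One (6 states) tracks whether the input so far still matches the prefix `baaa`; the other (4 states) tracks partial matches of the forbidden pattern `abb`. Each combined state is a pair, one component from each; accept when both components accept. Equivalent product states are then merged.
A 7-state machine:
        a   b  
>  q0   q1  q2 
   q1   q1  q1 
   q2   q3  q1 
   q3   q4  q1 
   q4   q5  q1 
 * q5   q5  q6 
 * q6   q5  q1 
(> = start, * = accepting)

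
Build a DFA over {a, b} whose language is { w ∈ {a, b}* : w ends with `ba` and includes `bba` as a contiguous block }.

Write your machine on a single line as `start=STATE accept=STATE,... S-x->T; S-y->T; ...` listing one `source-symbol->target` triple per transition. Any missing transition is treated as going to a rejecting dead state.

start=q0; accept=q3; q0-a->q0; q0-b->q1; q1-a->q0; q1-b->q2; q2-a->q3; q2-b->q2; q3-a->q4; q3-b->q2; q4-a->q4; q4-b->q2

Build one automaton per condition and run them in lockstep. The first has 3 states tracking how much of the suffix `ba` has currently been matched; the second has 4 states tracking whether and how much of `bba` has been seen. A product state is a pair (one from each), accepting exactly when both do. Minimizing collapses redundant product states.
5 states suffice.
        a   b  
>  q0   q0  q1 
   q1   q0  q2 
   q2   q3  q2 
 * q3   q4  q2 
   q4   q4  q2 
(> = start, * = accepting)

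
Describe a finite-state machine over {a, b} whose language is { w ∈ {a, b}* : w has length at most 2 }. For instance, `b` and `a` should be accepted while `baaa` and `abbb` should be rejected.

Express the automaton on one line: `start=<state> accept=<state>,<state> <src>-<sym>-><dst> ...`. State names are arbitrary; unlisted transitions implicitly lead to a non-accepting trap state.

We only need to distinguish lengths 0, 1, …, 2, and '>2'. Chain q0 → q1 → q2 → q3 on every symbol, with q3 looping. Accepting states: {q0, q1, q2}.
A 4-state machine:
        a   b  
>* q0   q1  q1 
 * q1   q2  q2 
 * q2   q3  q3 
   q3   q3  q3 
(> = start, * = accepting)

start=q0 accept=q0,q1,q2 q0-a->q1 q0-b->q1 q1-a->q2 q1-b->q2 q2-a->q3 q2-b->q3 q3-a->q3 q3-b->q3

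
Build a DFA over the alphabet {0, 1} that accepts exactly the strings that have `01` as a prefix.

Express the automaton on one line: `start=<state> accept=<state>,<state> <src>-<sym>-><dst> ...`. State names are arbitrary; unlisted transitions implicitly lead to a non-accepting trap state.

Walk along `01` while the input agrees: from A take `0` to B, and so on. Any deviation drops to the rejecting sink D. Once C is reached the prefix is confirmed and every continuation is accepted.
A 4-state machine:
       0  1 
>  A   B  D 
   B   D  C 
 * C   C  C 
   D   D  D 
(> = start, * = accepting)

start=A accept=C A-0->B A-1->D B-0->D B-1->C C-0->C C-1->C D-0->D D-1->D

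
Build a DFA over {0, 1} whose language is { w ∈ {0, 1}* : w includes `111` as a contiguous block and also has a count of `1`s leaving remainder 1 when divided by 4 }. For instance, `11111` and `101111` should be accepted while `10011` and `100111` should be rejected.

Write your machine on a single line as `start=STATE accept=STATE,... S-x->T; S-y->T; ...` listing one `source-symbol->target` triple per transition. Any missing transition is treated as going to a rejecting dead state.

start=q0; accept=q12; q0-0->q0; q0-1->q1; q1-0->q2; q1-1->q3; q2-0->q2; q2-1->q4; q3-0->q5; q3-1->q6; q4-0->q5; q4-1->q7; q5-0->q5; q5-1->q8; q6-0->q6; q6-1->q9; q7-0->q10; q7-1->q9; q8-0->q10; q8-1->q11; q9-0->q9; q9-1->q12; q10-0->q10; q10-1->q13; q11-0->q0; q11-1->q12; q12-0->q12; q12-1->q14; q13-0->q0; q13-1->q15; q14-0->q14; q14-1->q6; q15-0->q2; q15-1->q14

Build one automaton per condition and run them in lockstep. The first has 4 states tracking whether and how much of `111` has been seen; the second has 4 states tracking the count of `1`s modulo 4. A product state is a pair (one from each), accepting exactly when both do.
16 states suffice.
          0    1  
>  q0     q0   q1 
   q1     q2   q3 
   q2     q2   q4 
   q3     q5   q6 
   q4     q5   q7 
   q5     q5   q8 
   q6     q6   q9 
   q7    q10   q9 
   q8    q10  q11 
   q9     q9  q12 
   q10   q10  q13 
   q11    q0  q12 
 * q12   q12  q14 
   q13    q0  q15 
   q14   q14   q6 
   q15    q2  q14 
(> = start, * = accepting)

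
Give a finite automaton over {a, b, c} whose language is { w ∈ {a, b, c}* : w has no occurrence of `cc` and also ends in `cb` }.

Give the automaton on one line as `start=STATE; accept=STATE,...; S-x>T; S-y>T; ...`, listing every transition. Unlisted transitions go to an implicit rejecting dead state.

Build one automaton per condition and run them in lockstep. One (3 states) tracks partial matches of the forbidden pattern `cc`; the other (3 states) tracks how much of the suffix `cb` has currently been matched. Each combined state is a pair, one component from each; accept when both components accept. Minimizing collapses redundant product states.
4 states suffice.
        a   b   c  
>  s0   s0  s0  s1 
   s1   s0  s2  s3 
 * s2   s0  s0  s1 
   s3   s3  s3  s3 
(> = start, * = accepting)

start=s0; accept=s2; s0-a>s0; s0-b>s0; s0-c>s1; s1-a>s0; s1-b>s2; s1-c>s3; s2-a>s0; s2-b>s0; s2-c>s1; s3-a>s3; s3-b>s3; s3-c>s3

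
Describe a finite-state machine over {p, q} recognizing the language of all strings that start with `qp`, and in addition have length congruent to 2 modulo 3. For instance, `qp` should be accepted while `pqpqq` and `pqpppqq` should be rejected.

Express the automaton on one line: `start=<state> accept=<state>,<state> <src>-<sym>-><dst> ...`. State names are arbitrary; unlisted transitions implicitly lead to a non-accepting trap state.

Handle the two conditions separately and then intersect. The first has 4 states tracking whether the input so far still matches the prefix `qp`; the second has 3 states tracking the input length modulo 3. A product state is a pair (one from each), accepting exactly when both do.
8 states suffice.
       p  q 
>  A   B  C 
   B   D  D 
   C   E  D 
   D   F  F 
 * E   G  G 
   F   B  B 
   G   H  H 
   H   E  E 
(> = start, * = accepting)

start=A accept=E A-p->B A-q->C B-p->D B-q->D C-p->E C-q->D D-p->F D-q->F E-p->G E-q->G F-p->B F-q->B G-p->H G-q->H H-p->E H-q->E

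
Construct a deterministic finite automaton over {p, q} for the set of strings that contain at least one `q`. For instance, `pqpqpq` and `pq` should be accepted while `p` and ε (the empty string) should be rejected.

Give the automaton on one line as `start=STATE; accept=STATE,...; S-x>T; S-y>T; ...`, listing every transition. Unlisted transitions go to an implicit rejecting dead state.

start=A; accept=B,C; A-p>A; A-q>B; B-p>B; B-q>C; C-p>C; C-q>C

Count `q`s, saturating at 2: state A means no `q` yet, B means one `q` seen, C means more than one. Each `q` increments (capped at C); other symbols loop. Accept from {B, C}.
A 3-state machine:
       p  q 
>  A   A  B 
 * B   B  C 
 * C   C  C 
(> = start, * = accepting)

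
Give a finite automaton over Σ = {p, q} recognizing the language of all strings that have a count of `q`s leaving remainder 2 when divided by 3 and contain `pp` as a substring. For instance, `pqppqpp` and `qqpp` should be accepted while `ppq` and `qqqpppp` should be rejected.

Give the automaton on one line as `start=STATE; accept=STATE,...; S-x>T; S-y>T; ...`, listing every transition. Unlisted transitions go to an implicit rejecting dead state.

start=S0; accept=S8; S0-p>S1; S0-q>S2; S1-p>S3; S1-q>S2; S2-p>S4; S2-q>S5; S3-p>S3; S3-q>S6; S4-p>S6; S4-q>S5; S5-p>S7; S5-q>S0; S6-p>S6; S6-q>S8; S7-p>S8; S7-q>S0; S8-p>S8; S8-q>S3

Run two small machines in parallel and take their product. One (3 states) tracks the count of `q`s modulo 3; the other (3 states) tracks whether and how much of `pp` has been seen. Each combined state is a pair, one component from each; accept when both components accept.
A 9-state machine:
        p   q  
>  S0   S1  S2 
   S1   S3  S2 
   S2   S4  S5 
   S3   S3  S6 
   S4   S6  S5 
   S5   S7  S0 
   S6   S6  S8 
   S7   S8  S0 
 * S8   S8  S3 
(> = start, * = accepting)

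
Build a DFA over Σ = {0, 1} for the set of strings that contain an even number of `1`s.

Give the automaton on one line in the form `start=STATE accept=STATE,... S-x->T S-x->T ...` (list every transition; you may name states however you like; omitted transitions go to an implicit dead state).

The only thing that matters is how many `1`s have appeared, reduced mod 2. Use one state per residue: s0 for 0, …, s1 for 1. Reading `1` moves to the next residue; anything else stays put. s0 is accepting.
        0   1  
>* s0   s0  s1 
   s1   s1  s0 
(> = start, * = accepting)

start=s0 accept=s0 s0-0->s0 s0-1->s1 s1-0->s1 s1-1->s0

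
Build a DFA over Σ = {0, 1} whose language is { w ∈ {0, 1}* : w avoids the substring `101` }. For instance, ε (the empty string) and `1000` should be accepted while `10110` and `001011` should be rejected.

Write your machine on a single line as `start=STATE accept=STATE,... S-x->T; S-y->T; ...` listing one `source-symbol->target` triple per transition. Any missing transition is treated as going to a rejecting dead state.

Track partial matches of the forbidden pattern `101`. State s3 is a dead state reached once `101` has occurred; every other state accepts. s0 means no part of `101` is currently matched.
4 states suffice.
        0   1  
>* s0   s0  s1 
 * s1   s2  s1 
 * s2   s0  s3 
   s3   s3  s3 
(> = start, * = accepting)

start=s0; accept=s0,s1,s2; s0-0->s0; s0-1->s1; s1-0->s2; s1-1->s1; s2-0->s0; s2-1->s3; s3-0->s3; s3-1->s3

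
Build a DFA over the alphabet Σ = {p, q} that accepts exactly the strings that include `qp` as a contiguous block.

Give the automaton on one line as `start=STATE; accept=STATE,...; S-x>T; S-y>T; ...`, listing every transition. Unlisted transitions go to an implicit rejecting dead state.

start=S0; accept=S2; S0-p>S0; S0-q>S1; S1-p>S2; S1-q>S1; S2-p>S2; S2-q>S2

Track how much of `qp` has been matched so far: state S0 is no progress, S2 is the absorbing accept state reached once `qp` has occurred. Intermediate states record partial matches; on a mismatch, fall back to the longest reusable overlap.
With 3 states:
        p   q  
>  S0   S0  S1 
   S1   S2  S1 
 * S2   S2  S2 
(> = start, * = accepting)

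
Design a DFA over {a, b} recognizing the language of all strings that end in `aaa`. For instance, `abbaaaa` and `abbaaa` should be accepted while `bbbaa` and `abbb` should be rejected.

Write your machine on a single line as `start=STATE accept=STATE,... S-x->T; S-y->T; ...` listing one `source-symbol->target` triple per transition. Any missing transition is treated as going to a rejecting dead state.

start=q0; accept=q3; q0-a->q1; q0-b->q0; q1-a->q2; q1-b->q0; q2-a->q3; q2-b->q0; q3-a->q3; q3-b->q0

Remember how much of `aaa` the current input suffix matches. State q0 means no match yet; q1 means the last symbol is `a`; q2 means the last 2 symbols are `aa`; q3 means the last 3 symbols are `aaa`. Only q3 accepts. On a mismatch, fall back to the longest proper suffix that is still a prefix of `aaa`.
A 4-state machine:
        a   b  
>  q0   q1  q0 
   q1   q2  q0 
   q2   q3  q0 
 * q3   q3  q0 
(> = start, * = accepting)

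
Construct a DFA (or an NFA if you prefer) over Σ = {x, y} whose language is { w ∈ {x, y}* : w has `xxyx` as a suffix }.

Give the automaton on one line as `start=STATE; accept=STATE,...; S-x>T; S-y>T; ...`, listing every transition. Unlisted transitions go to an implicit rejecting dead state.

start=q0; accept=q4; q0-x>q1; q0-y>q0; q1-x>q2; q1-y>q0; q2-x>q2; q2-y>q3; q3-x>q4; q3-y>q0; q4-x>q2; q4-y>q0

Remember how much of `xxyx` the current input suffix matches. State q0 means no match yet; q1 means the last symbol is `x`; q2 means the last 2 symbols are `xx`; q3 means the last 3 symbols are `xxy`; q4 means the last 4 symbols are `xxyx`. Only q4 accepts. On a mismatch, fall back to the longest proper suffix that is still a prefix of `xxyx`.
5 states suffice.
        x   y  
>  q0   q1  q0 
   q1   q2  q0 
   q2   q2  q3 
   q3   q4  q0 
 * q4   q2  q0 
(> = start, * = accepting)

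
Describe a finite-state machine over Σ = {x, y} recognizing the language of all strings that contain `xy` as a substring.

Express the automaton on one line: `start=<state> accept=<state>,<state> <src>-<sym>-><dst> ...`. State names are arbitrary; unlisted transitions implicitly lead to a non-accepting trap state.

Track how much of `xy` has been matched so far: state S0 is no progress, S2 is the absorbing accept state reached once `xy` has occurred. Intermediate states record partial matches; on a mismatch, fall back to the longest reusable overlap.
3 states suffice.
        x   y  
>  S0   S1  S0 
   S1   S1  S2 
 * S2   S2  S2 
(> = start, * = accepting)

start=S0 accept=S2 S0-x->S1 S0-y->S0 S1-x->S1 S1-y->S2 S2-x->S2 S2-y->S2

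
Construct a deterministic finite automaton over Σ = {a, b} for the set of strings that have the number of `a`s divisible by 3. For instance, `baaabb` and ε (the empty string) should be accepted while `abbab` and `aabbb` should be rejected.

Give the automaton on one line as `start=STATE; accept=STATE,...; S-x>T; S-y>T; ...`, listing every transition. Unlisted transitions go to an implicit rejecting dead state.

The only thing that matters is how many `a`s have appeared, reduced mod 3. Use one state per residue: S0 for 0, …, S2 for 2. Reading `a` moves to the next residue; anything else stays put. S0 is accepting.
        a   b  
>* S0   S1  S0 
   S1   S2  S1 
   S2   S0  S2 
(> = start, * = accepting)

start=S0; accept=S0; S0-a>S1; S0-b>S0; S1-a>S2; S1-b>S1; S2-a>S0; S2-b>S2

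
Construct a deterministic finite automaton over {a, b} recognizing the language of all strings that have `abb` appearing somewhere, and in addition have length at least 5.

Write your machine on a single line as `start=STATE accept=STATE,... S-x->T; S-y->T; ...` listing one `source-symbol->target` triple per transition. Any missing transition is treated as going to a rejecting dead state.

Build one automaton per condition and run them in lockstep. The first has 4 states tracking whether and how much of `abb` has been seen; the second has 7 states tracking the input length, saturating at 6. A product state is a pair (one from each), accepting exactly when both do. Equivalent product states are then merged.
12 states suffice.
          a    b  
>  q0     q1   q2 
   q1     q3   q4 
   q2     q3   q5 
   q3     q6   q7 
   q4     q6   q8 
   q5     q6   q5 
   q6     q6   q9 
   q7     q6  q10 
   q8    q10  q10 
   q9     q6  q11 
   q10   q11  q11 
 * q11   q11  q11 
(> = start, * = accepting)

start=q0; accept=q11; q0-a->q1; q0-b->q2; q1-a->q3; q1-b->q4; q2-a->q3; q2-b->q5; q3-a->q6; q3-b->q7; q4-a->q6; q4-b->q8; q5-a->q6; q5-b->q5; q6-a->q6; q6-b->q9; q7-a->q6; q7-b->q10; q8-a->q10; q8-b->q10; q9-a->q6; q9-b->q11; q10-a->q11; q10-b->q11; q11-a->q11; q11-b->q11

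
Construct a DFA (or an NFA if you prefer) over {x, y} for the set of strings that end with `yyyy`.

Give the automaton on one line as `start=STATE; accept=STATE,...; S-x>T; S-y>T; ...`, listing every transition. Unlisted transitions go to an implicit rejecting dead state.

start=q0; accept=q4; q0-x>q0; q0-y>q1; q1-x>q0; q1-y>q2; q2-x>q0; q2-y>q3; q3-x>q0; q3-y>q4; q4-x>q0; q4-y>q4

Let each state record the length of the longest suffix of the input read so far that is also a prefix of `yyyy`. q1 means the last symbol is `y`; q2 means the last 2 symbols are `yy`; q3 means the last 3 symbols are `yyy`; q4 means the last 4 symbols are `yyyy`. Accept only at q4, where the string currently ends in `yyyy`.
With 5 states:
        x   y  
>  q0   q0  q1 
   q1   q0  q2 
   q2   q0  q3 
   q3   q0  q4 
 * q4   q0  q4 
(> = start, * = accepting)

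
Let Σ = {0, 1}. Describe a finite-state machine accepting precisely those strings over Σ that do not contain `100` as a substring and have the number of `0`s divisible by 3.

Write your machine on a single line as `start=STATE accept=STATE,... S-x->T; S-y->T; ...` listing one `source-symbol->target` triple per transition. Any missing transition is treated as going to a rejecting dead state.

Handle the two conditions separately and then intersect. The first has 4 states tracking partial matches of the forbidden pattern `100`; the second has 3 states tracking the count of `0`s modulo 3. A product state is a pair (one from each), accepting exactly when both do. After merging equivalent states the machine shrinks.
With 10 states:
       0  1 
>* A   B  C 
   B   D  E 
 * C   F  C 
   D   A  G 
   E   H  E 
   F   I  E 
   G   J  G 
   H   I  G 
   I   I  I 
 * J   I  C 
(> = start, * = accepting)

start=A; accept=A,C,J; A-0->B; A-1->C; B-0->D; B-1->E; C-0->F; C-1->C; D-0->A; D-1->G; E-0->H; E-1->E; F-0->I; F-1->E; G-0->J; G-1->G; H-0->I; H-1->G; I-0->I; I-1->I; J-0->I; J-1->C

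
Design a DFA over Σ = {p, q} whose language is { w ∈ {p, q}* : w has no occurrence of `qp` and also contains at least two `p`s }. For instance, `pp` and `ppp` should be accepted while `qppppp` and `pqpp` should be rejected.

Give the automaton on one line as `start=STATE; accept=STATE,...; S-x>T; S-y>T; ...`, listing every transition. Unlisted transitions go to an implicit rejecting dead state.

Build one automaton per condition and run them in lockstep. The first has 3 states tracking partial matches of the forbidden pattern `qp`; the second has 4 states tracking the count of `p`s, saturating at 3. A product state is a pair (one from each), accepting exactly when both do.
An 11-state machine:
          p    q  
>  s0     s1   s2 
   s1     s3   s4 
   s2     s5   s2 
 * s3     s6   s7 
   s4     s8   s4 
   s5     s8   s5 
 * s6     s6   s9 
 * s7    s10   s7 
   s8    s10   s8 
 * s9    s10   s9 
   s10   s10  s10 
(> = start, * = accepting)

start=s0; accept=s3,s6,s7,s9; s0-p>s1; s0-q>s2; s1-p>s3; s1-q>s4; s2-p>s5; s2-q>s2; s3-p>s6; s3-q>s7; s4-p>s8; s4-q>s4; s5-p>s8; s5-q>s5; s6-p>s6; s6-q>s9; s7-p>s10; s7-q>s7; s8-p>s10; s8-q>s8; s9-p>s10; s9-q>s9; s10-p>s10; s10-q>s10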